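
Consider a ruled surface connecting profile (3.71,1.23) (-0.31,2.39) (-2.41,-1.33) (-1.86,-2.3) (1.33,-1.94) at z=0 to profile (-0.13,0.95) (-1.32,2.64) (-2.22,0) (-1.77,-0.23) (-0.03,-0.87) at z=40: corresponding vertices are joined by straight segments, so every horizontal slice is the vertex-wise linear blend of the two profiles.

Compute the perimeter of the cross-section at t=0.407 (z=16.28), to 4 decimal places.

Cross-section at t=0.407: each vertex is (1-t)·p0[i] + t·p1[i].
  v1: (1-0.407)·(3.71,1.23) + 0.407·(-0.13,0.95) = (2.1471,1.1160)
  v2: (1-0.407)·(-0.31,2.39) + 0.407·(-1.32,2.64) = (-0.7211,2.4917)
  v3: (1-0.407)·(-2.41,-1.33) + 0.407·(-2.22,0) = (-2.3327,-0.7887)
  v4: (1-0.407)·(-1.86,-2.3) + 0.407·(-1.77,-0.23) = (-1.8234,-1.4575)
  v5: (1-0.407)·(1.33,-1.94) + 0.407·(-0.03,-0.87) = (0.7765,-1.5045)
Perimeter = Σ |v_{i+1} − v_i|:
  edge 1→2: √(-2.8682² + 1.3757²) = 3.1811 (running 3.1811)
  edge 2→3: √(-1.6116² + -3.2804²) = 3.6549 (running 6.8360)
  edge 3→4: √(0.5093² + -0.6688²) = 0.8407 (running 7.6766)
  edge 4→5: √(2.5998² + -0.0470²) = 2.6003 (running 10.2769)
  edge 5→1: √(1.3706² + 2.6205²) = 2.9574 (running 13.2343)
Perimeter = 13.2343

Perimeter at t=0.407: 13.2343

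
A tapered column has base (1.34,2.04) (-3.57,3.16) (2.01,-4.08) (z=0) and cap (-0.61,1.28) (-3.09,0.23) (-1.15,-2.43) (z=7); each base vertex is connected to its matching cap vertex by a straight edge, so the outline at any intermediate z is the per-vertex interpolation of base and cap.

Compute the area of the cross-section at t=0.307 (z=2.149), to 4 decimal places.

Area at t=0.307: 11.1337

Cross-section at t=0.307: each vertex is (1-t)·p0[i] + t·p1[i].
  v1: (1-0.307)·(1.34,2.04) + 0.307·(-0.61,1.28) = (0.7414,1.8067)
  v2: (1-0.307)·(-3.57,3.16) + 0.307·(-3.09,0.23) = (-3.4226,2.2605)
  v3: (1-0.307)·(2.01,-4.08) + 0.307·(-1.15,-2.43) = (1.0399,-3.5735)
Shoelace sum Σ(x_i·y_{i+1} − x_{i+1}·y_i):
  i=1: 0.7414·2.2605 − -3.4226·1.8067 = +7.8594 (running +7.8594)
  i=2: -3.4226·-3.5735 − 1.0399·2.2605 = +9.8800 (running +17.7394)
  i=3: 1.0399·1.8067 − 0.7414·-3.5735 = +4.5279 (running +22.2673)
Area = |Σ|/2 = |22.2673|/2 = 11.1337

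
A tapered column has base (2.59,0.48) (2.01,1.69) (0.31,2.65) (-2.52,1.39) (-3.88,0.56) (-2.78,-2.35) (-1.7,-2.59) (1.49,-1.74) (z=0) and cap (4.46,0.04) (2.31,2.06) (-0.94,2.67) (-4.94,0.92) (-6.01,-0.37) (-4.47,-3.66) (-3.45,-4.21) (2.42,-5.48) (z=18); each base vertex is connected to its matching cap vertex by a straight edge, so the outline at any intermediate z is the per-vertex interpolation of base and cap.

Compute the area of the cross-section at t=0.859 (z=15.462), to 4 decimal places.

Area at t=0.859: 52.2807

Cross-section at t=0.859: each vertex is (1-t)·p0[i] + t·p1[i].
  v1: (1-0.859)·(2.59,0.48) + 0.859·(4.46,0.04) = (4.1963,0.1020)
  v2: (1-0.859)·(2.01,1.69) + 0.859·(2.31,2.06) = (2.2677,2.0078)
  v3: (1-0.859)·(0.31,2.65) + 0.859·(-0.94,2.67) = (-0.7637,2.6672)
  v4: (1-0.859)·(-2.52,1.39) + 0.859·(-4.94,0.92) = (-4.5988,0.9863)
  v5: (1-0.859)·(-3.88,0.56) + 0.859·(-6.01,-0.37) = (-5.7097,-0.2389)
  v6: (1-0.859)·(-2.78,-2.35) + 0.859·(-4.47,-3.66) = (-4.2317,-3.4753)
  v7: (1-0.859)·(-1.7,-2.59) + 0.859·(-3.45,-4.21) = (-3.2033,-3.9816)
  v8: (1-0.859)·(1.49,-1.74) + 0.859·(2.42,-5.48) = (2.2889,-4.9527)
Shoelace sum Σ(x_i·y_{i+1} − x_{i+1}·y_i):
  i=1: 4.1963·2.0078 − 2.2677·0.1020 = +8.1941 (running +8.1941)
  i=2: 2.2677·2.6672 − -0.7637·2.0078 = +7.5818 (running +15.7760)
  i=3: -0.7637·0.9863 − -4.5988·2.6672 = +11.5125 (running +27.2885)
  i=4: -4.5988·-0.2389 − -5.7097·0.9863 = +6.7298 (running +34.0183)
  i=5: -5.7097·-3.4753 − -4.2317·-0.2389 = +18.8319 (running +52.8502)
  i=6: -4.2317·-3.9816 − -3.2033·-3.4753 = +5.7167 (running +58.5669)
  i=7: -3.2033·-4.9527 − 2.2889·-3.9816 = +24.9779 (running +83.5448)
  i=8: 2.2889·0.1020 − 4.1963·-4.9527 = +21.0166 (running +104.5613)
Area = |Σ|/2 = |104.5613|/2 = 52.2807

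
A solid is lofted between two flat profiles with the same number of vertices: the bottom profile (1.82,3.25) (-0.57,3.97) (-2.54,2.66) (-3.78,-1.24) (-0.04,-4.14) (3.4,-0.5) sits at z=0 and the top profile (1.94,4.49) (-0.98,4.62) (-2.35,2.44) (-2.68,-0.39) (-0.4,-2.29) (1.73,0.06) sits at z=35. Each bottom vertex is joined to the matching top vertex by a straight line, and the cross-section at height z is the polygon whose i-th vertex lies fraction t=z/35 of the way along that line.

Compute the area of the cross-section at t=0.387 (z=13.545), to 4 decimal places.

Area at t=0.387: 30.8092

Cross-section at t=0.387: each vertex is (1-t)·p0[i] + t·p1[i].
  v1: (1-0.387)·(1.82,3.25) + 0.387·(1.94,4.49) = (1.8664,3.7299)
  v2: (1-0.387)·(-0.57,3.97) + 0.387·(-0.98,4.62) = (-0.7287,4.2216)
  v3: (1-0.387)·(-2.54,2.66) + 0.387·(-2.35,2.44) = (-2.4665,2.5749)
  v4: (1-0.387)·(-3.78,-1.24) + 0.387·(-2.68,-0.39) = (-3.3543,-0.9111)
  v5: (1-0.387)·(-0.04,-4.14) + 0.387·(-0.4,-2.29) = (-0.1793,-3.4241)
  v6: (1-0.387)·(3.4,-0.5) + 0.387·(1.73,0.06) = (2.7537,-0.2833)
Shoelace sum Σ(x_i·y_{i+1} − x_{i+1}·y_i):
  i=1: 1.8664·4.2216 − -0.7287·3.7299 = +10.5971 (running +10.5971)
  i=2: -0.7287·2.5749 − -2.4665·4.2216 = +8.5361 (running +19.1332)
  i=3: -2.4665·-0.9111 − -3.3543·2.5749 = +10.8839 (running +30.0172)
  i=4: -3.3543·-3.4241 − -0.1793·-0.9111 = +11.3219 (running +41.3391)
  i=5: -0.1793·-0.2833 − 2.7537·-3.4241 = +9.4796 (running +50.8187)
  i=6: 2.7537·3.7299 − 1.8664·-0.2833 = +10.7997 (running +61.6184)
Area = |Σ|/2 = |61.6184|/2 = 30.8092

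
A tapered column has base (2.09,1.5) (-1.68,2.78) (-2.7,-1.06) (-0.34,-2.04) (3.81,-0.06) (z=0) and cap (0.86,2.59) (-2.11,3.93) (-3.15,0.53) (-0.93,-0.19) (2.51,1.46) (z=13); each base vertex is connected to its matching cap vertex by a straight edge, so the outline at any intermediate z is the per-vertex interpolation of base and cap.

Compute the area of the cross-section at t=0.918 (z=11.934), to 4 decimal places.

Area at t=0.918: 13.1892

Cross-section at t=0.918: each vertex is (1-t)·p0[i] + t·p1[i].
  v1: (1-0.918)·(2.09,1.5) + 0.918·(0.86,2.59) = (0.9609,2.5006)
  v2: (1-0.918)·(-1.68,2.78) + 0.918·(-2.11,3.93) = (-2.0747,3.8357)
  v3: (1-0.918)·(-2.7,-1.06) + 0.918·(-3.15,0.53) = (-3.1131,0.3996)
  v4: (1-0.918)·(-0.34,-2.04) + 0.918·(-0.93,-0.19) = (-0.8816,-0.3417)
  v5: (1-0.918)·(3.81,-0.06) + 0.918·(2.51,1.46) = (2.6166,1.3354)
Shoelace sum Σ(x_i·y_{i+1} − x_{i+1}·y_i):
  i=1: 0.9609·3.8357 − -2.0747·2.5006 = +8.8737 (running +8.8737)
  i=2: -2.0747·0.3996 − -3.1131·3.8357 = +11.1118 (running +19.9855)
  i=3: -3.1131·-0.3417 − -0.8816·0.3996 = +1.4161 (running +21.4016)
  i=4: -0.8816·1.3354 − 2.6166·-0.3417 = -0.2832 (running +21.1184)
  i=5: 2.6166·2.5006 − 0.9609·1.3354 = +5.2600 (running +26.3784)
Area = |Σ|/2 = |26.3784|/2 = 13.1892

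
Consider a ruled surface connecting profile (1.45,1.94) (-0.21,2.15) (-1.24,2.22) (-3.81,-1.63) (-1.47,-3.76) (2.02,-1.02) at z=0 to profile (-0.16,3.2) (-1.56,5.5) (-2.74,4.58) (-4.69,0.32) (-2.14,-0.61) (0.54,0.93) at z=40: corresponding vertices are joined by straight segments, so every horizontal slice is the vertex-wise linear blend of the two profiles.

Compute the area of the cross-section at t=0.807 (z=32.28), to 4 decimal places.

Area at t=0.807: 18.7657

Cross-section at t=0.807: each vertex is (1-t)·p0[i] + t·p1[i].
  v1: (1-0.807)·(1.45,1.94) + 0.807·(-0.16,3.2) = (0.1507,2.9568)
  v2: (1-0.807)·(-0.21,2.15) + 0.807·(-1.56,5.5) = (-1.2994,4.8535)
  v3: (1-0.807)·(-1.24,2.22) + 0.807·(-2.74,4.58) = (-2.4505,4.1245)
  v4: (1-0.807)·(-3.81,-1.63) + 0.807·(-4.69,0.32) = (-4.5202,-0.0563)
  v5: (1-0.807)·(-1.47,-3.76) + 0.807·(-2.14,-0.61) = (-2.0107,-1.2179)
  v6: (1-0.807)·(2.02,-1.02) + 0.807·(0.54,0.93) = (0.8256,0.5537)
Shoelace sum Σ(x_i·y_{i+1} − x_{i+1}·y_i):
  i=1: 0.1507·4.8535 − -1.2994·2.9568 = +4.5738 (running +4.5738)
  i=2: -1.2994·4.1245 − -2.4505·4.8535 = +6.5338 (running +11.1076)
  i=3: -2.4505·-0.0563 − -4.5202·4.1245 = +18.7816 (running +29.8891)
  i=4: -4.5202·-1.2179 − -2.0107·-0.0563 = +5.3920 (running +35.2812)
  i=5: -2.0107·0.5537 − 0.8256·-1.2179 = -0.1076 (running +35.1735)
  i=6: 0.8256·2.9568 − 0.1507·0.5537 = +2.3578 (running +37.5314)
Area = |Σ|/2 = |37.5314|/2 = 18.7657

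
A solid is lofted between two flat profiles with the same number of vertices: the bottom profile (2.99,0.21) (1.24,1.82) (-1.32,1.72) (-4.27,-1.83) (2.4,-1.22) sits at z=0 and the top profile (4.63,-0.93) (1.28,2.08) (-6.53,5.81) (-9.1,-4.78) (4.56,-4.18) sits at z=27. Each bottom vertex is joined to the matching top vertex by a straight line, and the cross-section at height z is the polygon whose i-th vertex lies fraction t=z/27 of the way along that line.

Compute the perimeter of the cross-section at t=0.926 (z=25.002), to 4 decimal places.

Cross-section at t=0.926: each vertex is (1-t)·p0[i] + t·p1[i].
  v1: (1-0.926)·(2.99,0.21) + 0.926·(4.63,-0.93) = (4.5086,-0.8456)
  v2: (1-0.926)·(1.24,1.82) + 0.926·(1.28,2.08) = (1.2770,2.0608)
  v3: (1-0.926)·(-1.32,1.72) + 0.926·(-6.53,5.81) = (-6.1445,5.5073)
  v4: (1-0.926)·(-4.27,-1.83) + 0.926·(-9.1,-4.78) = (-8.7426,-4.5617)
  v5: (1-0.926)·(2.4,-1.22) + 0.926·(4.56,-4.18) = (4.4002,-3.9610)
Perimeter = Σ |v_{i+1} − v_i|:
  edge 1→2: √(-3.2316² + 2.9064²) = 4.3463 (running 4.3463)
  edge 2→3: √(-7.4215² + 3.4466²) = 8.1828 (running 12.5291)
  edge 3→4: √(-2.5981² + -10.0690²) = 10.3988 (running 22.9279)
  edge 4→5: √(13.1427² + 0.6007²) = 13.1565 (running 36.0844)
  edge 5→1: √(0.1085² + 3.1153²) = 3.1172 (running 39.2016)
Perimeter = 39.2016

Perimeter at t=0.926: 39.2016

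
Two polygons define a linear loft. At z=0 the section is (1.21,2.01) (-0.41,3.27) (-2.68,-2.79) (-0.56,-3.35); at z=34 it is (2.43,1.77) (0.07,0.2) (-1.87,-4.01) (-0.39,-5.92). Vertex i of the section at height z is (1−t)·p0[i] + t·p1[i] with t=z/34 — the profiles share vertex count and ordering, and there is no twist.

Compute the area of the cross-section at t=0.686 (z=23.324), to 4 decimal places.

Cross-section at t=0.686: each vertex is (1-t)·p0[i] + t·p1[i].
  v1: (1-0.686)·(1.21,2.01) + 0.686·(2.43,1.77) = (2.0469,1.8454)
  v2: (1-0.686)·(-0.41,3.27) + 0.686·(0.07,0.2) = (-0.0807,1.1640)
  v3: (1-0.686)·(-2.68,-2.79) + 0.686·(-1.87,-4.01) = (-2.1243,-3.6269)
  v4: (1-0.686)·(-0.56,-3.35) + 0.686·(-0.39,-5.92) = (-0.4434,-5.1130)
Shoelace sum Σ(x_i·y_{i+1} − x_{i+1}·y_i):
  i=1: 2.0469·1.1640 − -0.0807·1.8454 = +2.5315 (running +2.5315)
  i=2: -0.0807·-3.6269 − -2.1243·1.1640 = +2.7655 (running +5.2970)
  i=3: -2.1243·-5.1130 − -0.4434·-3.6269 = +9.2537 (running +14.5507)
  i=4: -0.4434·1.8454 − 2.0469·-5.1130 = +9.6477 (running +24.1984)
Area = |Σ|/2 = |24.1984|/2 = 12.0992

Area at t=0.686: 12.0992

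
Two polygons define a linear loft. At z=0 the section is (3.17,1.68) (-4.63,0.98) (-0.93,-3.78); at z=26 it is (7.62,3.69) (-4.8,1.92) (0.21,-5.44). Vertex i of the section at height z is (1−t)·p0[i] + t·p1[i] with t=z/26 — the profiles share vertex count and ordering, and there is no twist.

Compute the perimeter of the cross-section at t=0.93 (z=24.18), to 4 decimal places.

Cross-section at t=0.93: each vertex is (1-t)·p0[i] + t·p1[i].
  v1: (1-0.93)·(3.17,1.68) + 0.93·(7.62,3.69) = (7.3085,3.5493)
  v2: (1-0.93)·(-4.63,0.98) + 0.93·(-4.8,1.92) = (-4.7881,1.8542)
  v3: (1-0.93)·(-0.93,-3.78) + 0.93·(0.21,-5.44) = (0.1302,-5.3238)
Perimeter = Σ |v_{i+1} − v_i|:
  edge 1→2: √(-12.0966² + -1.6951²) = 12.2148 (running 12.2148)
  edge 2→3: √(4.9183² + -7.1780²) = 8.7013 (running 20.9161)
  edge 3→1: √(7.1783² + 8.8731²) = 11.4131 (running 32.3293)
Perimeter = 32.3293

Perimeter at t=0.93: 32.3293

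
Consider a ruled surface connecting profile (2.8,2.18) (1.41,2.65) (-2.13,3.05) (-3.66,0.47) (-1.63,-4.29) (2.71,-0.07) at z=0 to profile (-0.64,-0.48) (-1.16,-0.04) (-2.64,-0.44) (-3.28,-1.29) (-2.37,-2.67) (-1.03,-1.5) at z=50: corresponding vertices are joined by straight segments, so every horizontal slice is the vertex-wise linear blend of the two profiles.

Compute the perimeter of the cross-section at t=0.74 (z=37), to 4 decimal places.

Perimeter at t=0.74: 11.2831

Cross-section at t=0.74: each vertex is (1-t)·p0[i] + t·p1[i].
  v1: (1-0.74)·(2.8,2.18) + 0.74·(-0.64,-0.48) = (0.2544,0.2116)
  v2: (1-0.74)·(1.41,2.65) + 0.74·(-1.16,-0.04) = (-0.4918,0.6594)
  v3: (1-0.74)·(-2.13,3.05) + 0.74·(-2.64,-0.44) = (-2.5074,0.4674)
  v4: (1-0.74)·(-3.66,0.47) + 0.74·(-3.28,-1.29) = (-3.3788,-0.8324)
  v5: (1-0.74)·(-1.63,-4.29) + 0.74·(-2.37,-2.67) = (-2.1776,-3.0912)
  v6: (1-0.74)·(2.71,-0.07) + 0.74·(-1.03,-1.5) = (-0.0576,-1.1282)
Perimeter = Σ |v_{i+1} − v_i|:
  edge 1→2: √(-0.7462² + 0.4478²) = 0.8703 (running 0.8703)
  edge 2→3: √(-2.0156² + -0.1920²) = 2.0247 (running 2.8950)
  edge 3→4: √(-0.8714² + -1.2998²) = 1.5649 (running 4.4598)
  edge 4→5: √(1.2012² + -2.2588²) = 2.5583 (running 7.0182)
  edge 5→6: √(2.1200² + 1.9630²) = 2.8893 (running 9.9074)
  edge 6→1: √(0.3120² + 1.3398²) = 1.3756 (running 11.2831)
Perimeter = 11.2831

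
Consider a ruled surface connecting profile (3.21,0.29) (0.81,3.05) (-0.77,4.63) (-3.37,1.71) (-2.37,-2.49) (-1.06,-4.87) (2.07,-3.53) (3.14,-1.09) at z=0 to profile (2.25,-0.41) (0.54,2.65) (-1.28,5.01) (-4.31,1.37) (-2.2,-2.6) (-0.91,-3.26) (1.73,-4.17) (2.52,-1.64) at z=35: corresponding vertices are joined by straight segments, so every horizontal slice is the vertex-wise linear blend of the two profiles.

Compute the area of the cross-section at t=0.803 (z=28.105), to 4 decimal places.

Cross-section at t=0.803: each vertex is (1-t)·p0[i] + t·p1[i].
  v1: (1-0.803)·(3.21,0.29) + 0.803·(2.25,-0.41) = (2.4391,-0.2721)
  v2: (1-0.803)·(0.81,3.05) + 0.803·(0.54,2.65) = (0.5932,2.7288)
  v3: (1-0.803)·(-0.77,4.63) + 0.803·(-1.28,5.01) = (-1.1795,4.9351)
  v4: (1-0.803)·(-3.37,1.71) + 0.803·(-4.31,1.37) = (-4.1248,1.4370)
  v5: (1-0.803)·(-2.37,-2.49) + 0.803·(-2.2,-2.6) = (-2.2335,-2.5783)
  v6: (1-0.803)·(-1.06,-4.87) + 0.803·(-0.91,-3.26) = (-0.9396,-3.5772)
  v7: (1-0.803)·(2.07,-3.53) + 0.803·(1.73,-4.17) = (1.7970,-4.0439)
  v8: (1-0.803)·(3.14,-1.09) + 0.803·(2.52,-1.64) = (2.6421,-1.5316)
Shoelace sum Σ(x_i·y_{i+1} − x_{i+1}·y_i):
  i=1: 2.4391·2.7288 − 0.5932·-0.2721 = +6.8173 (running +6.8173)
  i=2: 0.5932·4.9351 − -1.1795·2.7288 = +6.1462 (running +12.9635)
  i=3: -1.1795·1.4370 − -4.1248·4.9351 = +18.6616 (running +31.6251)
  i=4: -4.1248·-2.5783 − -2.2335·1.4370 = +13.8446 (running +45.4697)
  i=5: -2.2335·-3.5772 − -0.9396·-2.5783 = +5.5671 (running +51.0368)
  i=6: -0.9396·-4.0439 − 1.7970·-3.5772 = +10.2276 (running +61.2644)
  i=7: 1.7970·-1.5316 − 2.6421·-4.0439 = +7.9323 (running +69.1966)
  i=8: 2.6421·-0.2721 − 2.4391·-1.5316 = +3.0170 (running +72.2136)
Area = |Σ|/2 = |72.2136|/2 = 36.1068

Area at t=0.803: 36.1068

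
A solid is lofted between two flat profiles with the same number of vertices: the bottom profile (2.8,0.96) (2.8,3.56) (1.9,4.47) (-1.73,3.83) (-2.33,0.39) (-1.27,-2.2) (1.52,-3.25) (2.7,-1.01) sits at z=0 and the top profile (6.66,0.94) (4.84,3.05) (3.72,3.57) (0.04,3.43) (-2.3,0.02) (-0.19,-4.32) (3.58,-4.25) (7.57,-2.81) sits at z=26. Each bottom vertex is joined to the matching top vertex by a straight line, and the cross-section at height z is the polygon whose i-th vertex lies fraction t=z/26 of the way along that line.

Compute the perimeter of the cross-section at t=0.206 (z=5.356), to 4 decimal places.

Perimeter at t=0.206: 22.4058

Cross-section at t=0.206: each vertex is (1-t)·p0[i] + t·p1[i].
  v1: (1-0.206)·(2.8,0.96) + 0.206·(6.66,0.94) = (3.5952,0.9559)
  v2: (1-0.206)·(2.8,3.56) + 0.206·(4.84,3.05) = (3.2202,3.4549)
  v3: (1-0.206)·(1.9,4.47) + 0.206·(3.72,3.57) = (2.2749,4.2846)
  v4: (1-0.206)·(-1.73,3.83) + 0.206·(0.04,3.43) = (-1.3654,3.7476)
  v5: (1-0.206)·(-2.33,0.39) + 0.206·(-2.3,0.02) = (-2.3238,0.3138)
  v6: (1-0.206)·(-1.27,-2.2) + 0.206·(-0.19,-4.32) = (-1.0475,-2.6367)
  v7: (1-0.206)·(1.52,-3.25) + 0.206·(3.58,-4.25) = (1.9444,-3.4560)
  v8: (1-0.206)·(2.7,-1.01) + 0.206·(7.57,-2.81) = (3.7032,-1.3808)
Perimeter = Σ |v_{i+1} − v_i|:
  edge 1→2: √(-0.3749² + 2.4991²) = 2.5270 (running 2.5270)
  edge 2→3: √(-0.9453² + 0.8297²) = 1.2578 (running 3.7848)
  edge 3→4: √(-3.6403² + -0.5370²) = 3.6797 (running 7.4645)
  edge 4→5: √(-0.9584² + -3.4338²) = 3.5651 (running 11.0296)
  edge 5→6: √(1.2763² + -2.9505²) = 3.2147 (running 14.2443)
  edge 6→7: √(2.9919² + -0.8193²) = 3.1020 (running 17.3463)
  edge 7→8: √(1.7589² + 2.0752²) = 2.7203 (running 20.0666)
  edge 8→1: √(-0.1081² + 2.3367²) = 2.3392 (running 22.4058)
Perimeter = 22.4058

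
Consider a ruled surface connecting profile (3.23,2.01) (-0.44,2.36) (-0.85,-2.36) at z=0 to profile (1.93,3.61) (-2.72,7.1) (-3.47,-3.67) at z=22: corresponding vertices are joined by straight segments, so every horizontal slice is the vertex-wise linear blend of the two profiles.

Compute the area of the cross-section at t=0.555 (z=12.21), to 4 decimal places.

Cross-section at t=0.555: each vertex is (1-t)·p0[i] + t·p1[i].
  v1: (1-0.555)·(3.23,2.01) + 0.555·(1.93,3.61) = (2.5085,2.8980)
  v2: (1-0.555)·(-0.44,2.36) + 0.555·(-2.72,7.1) = (-1.7054,4.9907)
  v3: (1-0.555)·(-0.85,-2.36) + 0.555·(-3.47,-3.67) = (-2.3041,-3.0871)
Shoelace sum Σ(x_i·y_{i+1} − x_{i+1}·y_i):
  i=1: 2.5085·4.9907 − -1.7054·2.8980 = +17.4614 (running +17.4614)
  i=2: -1.7054·-3.0871 − -2.3041·4.9907 = +16.7637 (running +34.2251)
  i=3: -2.3041·2.8980 − 2.5085·-3.0871 = +1.0666 (running +35.2917)
Area = |Σ|/2 = |35.2917|/2 = 17.6459

Area at t=0.555: 17.6459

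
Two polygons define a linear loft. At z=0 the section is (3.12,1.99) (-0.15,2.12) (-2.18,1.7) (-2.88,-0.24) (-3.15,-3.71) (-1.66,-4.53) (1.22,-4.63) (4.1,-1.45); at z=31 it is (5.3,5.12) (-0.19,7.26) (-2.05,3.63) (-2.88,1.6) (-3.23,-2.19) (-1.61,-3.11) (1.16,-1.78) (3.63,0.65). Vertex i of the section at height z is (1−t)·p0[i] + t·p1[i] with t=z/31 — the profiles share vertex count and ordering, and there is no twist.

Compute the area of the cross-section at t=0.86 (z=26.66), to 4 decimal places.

Area at t=0.86: 51.3640

Cross-section at t=0.86: each vertex is (1-t)·p0[i] + t·p1[i].
  v1: (1-0.86)·(3.12,1.99) + 0.86·(5.3,5.12) = (4.9948,4.6818)
  v2: (1-0.86)·(-0.15,2.12) + 0.86·(-0.19,7.26) = (-0.1844,6.5404)
  v3: (1-0.86)·(-2.18,1.7) + 0.86·(-2.05,3.63) = (-2.0682,3.3598)
  v4: (1-0.86)·(-2.88,-0.24) + 0.86·(-2.88,1.6) = (-2.8800,1.3424)
  v5: (1-0.86)·(-3.15,-3.71) + 0.86·(-3.23,-2.19) = (-3.2188,-2.4028)
  v6: (1-0.86)·(-1.66,-4.53) + 0.86·(-1.61,-3.11) = (-1.6170,-3.3088)
  v7: (1-0.86)·(1.22,-4.63) + 0.86·(1.16,-1.78) = (1.1684,-2.1790)
  v8: (1-0.86)·(4.1,-1.45) + 0.86·(3.63,0.65) = (3.6958,0.3560)
Shoelace sum Σ(x_i·y_{i+1} − x_{i+1}·y_i):
  i=1: 4.9948·6.5404 − -0.1844·4.6818 = +33.5313 (running +33.5313)
  i=2: -0.1844·3.3598 − -2.0682·6.5404 = +12.9073 (running +46.4386)
  i=3: -2.0682·1.3424 − -2.8800·3.3598 = +6.8999 (running +53.3385)
  i=4: -2.8800·-2.4028 − -3.2188·1.3424 = +11.2410 (running +64.5795)
  i=5: -3.2188·-3.3088 − -1.6170·-2.4028 = +6.7650 (running +71.3445)
  i=6: -1.6170·-2.1790 − 1.1684·-3.3088 = +7.3894 (running +78.7340)
  i=7: 1.1684·0.3560 − 3.6958·-2.1790 = +8.4691 (running +87.2031)
  i=8: 3.6958·4.6818 − 4.9948·0.3560 = +15.5248 (running +102.7279)
Area = |Σ|/2 = |102.7279|/2 = 51.3640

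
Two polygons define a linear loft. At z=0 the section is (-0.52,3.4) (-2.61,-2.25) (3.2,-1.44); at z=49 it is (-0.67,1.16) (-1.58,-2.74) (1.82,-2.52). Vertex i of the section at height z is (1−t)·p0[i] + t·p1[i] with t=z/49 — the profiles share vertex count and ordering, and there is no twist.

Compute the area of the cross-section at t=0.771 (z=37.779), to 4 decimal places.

Cross-section at t=0.771: each vertex is (1-t)·p0[i] + t·p1[i].
  v1: (1-0.771)·(-0.52,3.4) + 0.771·(-0.67,1.16) = (-0.6357,1.6730)
  v2: (1-0.771)·(-2.61,-2.25) + 0.771·(-1.58,-2.74) = (-1.8159,-2.6278)
  v3: (1-0.771)·(3.2,-1.44) + 0.771·(1.82,-2.52) = (2.1360,-2.2727)
Shoelace sum Σ(x_i·y_{i+1} − x_{i+1}·y_i):
  i=1: -0.6357·-2.6278 − -1.8159·1.6730 = +4.7082 (running +4.7082)
  i=2: -1.8159·-2.2727 − 2.1360·-2.6278 = +9.7399 (running +14.4481)
  i=3: 2.1360·1.6730 − -0.6357·-2.2727 = +2.1288 (running +16.5770)
Area = |Σ|/2 = |16.5770|/2 = 8.2885

Area at t=0.771: 8.2885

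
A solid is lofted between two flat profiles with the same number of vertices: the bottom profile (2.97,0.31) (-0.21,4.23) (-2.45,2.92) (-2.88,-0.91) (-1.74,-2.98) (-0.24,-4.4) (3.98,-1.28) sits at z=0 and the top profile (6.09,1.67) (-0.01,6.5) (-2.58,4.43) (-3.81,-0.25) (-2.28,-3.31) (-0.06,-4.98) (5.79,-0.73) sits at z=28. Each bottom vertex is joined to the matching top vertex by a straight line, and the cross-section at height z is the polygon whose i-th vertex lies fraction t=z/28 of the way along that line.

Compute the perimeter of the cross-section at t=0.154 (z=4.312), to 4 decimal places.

Cross-section at t=0.154: each vertex is (1-t)·p0[i] + t·p1[i].
  v1: (1-0.154)·(2.97,0.31) + 0.154·(6.09,1.67) = (3.4505,0.5194)
  v2: (1-0.154)·(-0.21,4.23) + 0.154·(-0.01,6.5) = (-0.1792,4.5796)
  v3: (1-0.154)·(-2.45,2.92) + 0.154·(-2.58,4.43) = (-2.4700,3.1525)
  v4: (1-0.154)·(-2.88,-0.91) + 0.154·(-3.81,-0.25) = (-3.0232,-0.8084)
  v5: (1-0.154)·(-1.74,-2.98) + 0.154·(-2.28,-3.31) = (-1.8232,-3.0308)
  v6: (1-0.154)·(-0.24,-4.4) + 0.154·(-0.06,-4.98) = (-0.2123,-4.4893)
  v7: (1-0.154)·(3.98,-1.28) + 0.154·(5.79,-0.73) = (4.2587,-1.1953)
Perimeter = Σ |v_{i+1} − v_i|:
  edge 1→2: √(-3.6297² + 4.0601²) = 5.4460 (running 5.4460)
  edge 2→3: √(-2.2908² + -1.4270²) = 2.6989 (running 8.1450)
  edge 3→4: √(-0.5532² + -3.9609²) = 3.9993 (running 12.1443)
  edge 4→5: √(1.2001² + -2.2225²) = 2.5258 (running 14.6701)
  edge 5→6: √(1.6109² + -1.4585²) = 2.1731 (running 16.8431)
  edge 6→7: √(4.4710² + 3.2940²) = 5.5534 (running 22.3966)
  edge 7→1: √(-0.8083² + 1.7147²) = 1.8957 (running 24.2923)
Perimeter = 24.2923

Perimeter at t=0.154: 24.2923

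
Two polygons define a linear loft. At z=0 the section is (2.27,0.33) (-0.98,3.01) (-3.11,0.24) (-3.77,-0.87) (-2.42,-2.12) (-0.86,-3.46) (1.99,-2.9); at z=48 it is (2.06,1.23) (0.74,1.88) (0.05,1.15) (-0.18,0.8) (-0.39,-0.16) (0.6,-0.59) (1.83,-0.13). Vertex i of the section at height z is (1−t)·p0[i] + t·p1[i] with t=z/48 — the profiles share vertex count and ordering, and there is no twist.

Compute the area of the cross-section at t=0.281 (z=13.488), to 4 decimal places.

Area at t=0.281: 16.9862

Cross-section at t=0.281: each vertex is (1-t)·p0[i] + t·p1[i].
  v1: (1-0.281)·(2.27,0.33) + 0.281·(2.06,1.23) = (2.2110,0.5829)
  v2: (1-0.281)·(-0.98,3.01) + 0.281·(0.74,1.88) = (-0.4967,2.6925)
  v3: (1-0.281)·(-3.11,0.24) + 0.281·(0.05,1.15) = (-2.2220,0.4957)
  v4: (1-0.281)·(-3.77,-0.87) + 0.281·(-0.18,0.8) = (-2.7612,-0.4007)
  v5: (1-0.281)·(-2.42,-2.12) + 0.281·(-0.39,-0.16) = (-1.8496,-1.5692)
  v6: (1-0.281)·(-0.86,-3.46) + 0.281·(0.6,-0.59) = (-0.4497,-2.6535)
  v7: (1-0.281)·(1.99,-2.9) + 0.281·(1.83,-0.13) = (1.9450,-2.1216)
Shoelace sum Σ(x_i·y_{i+1} − x_{i+1}·y_i):
  i=1: 2.2110·2.6925 − -0.4967·0.5829 = +6.2425 (running +6.2425)
  i=2: -0.4967·0.4957 − -2.2220·2.6925 = +5.7366 (running +11.9791)
  i=3: -2.2220·-0.4007 − -2.7612·0.4957 = +2.2592 (running +14.2383)
  i=4: -2.7612·-1.5692 − -1.8496·-0.4007 = +3.5918 (running +17.8301)
  i=5: -1.8496·-2.6535 − -0.4497·-1.5692 = +4.2021 (running +22.0323)
  i=6: -0.4497·-2.1216 − 1.9450·-2.6535 = +6.1154 (running +28.1477)
  i=7: 1.9450·0.5829 − 2.2110·-2.1216 = +5.8247 (running +33.9723)
Area = |Σ|/2 = |33.9723|/2 = 16.9862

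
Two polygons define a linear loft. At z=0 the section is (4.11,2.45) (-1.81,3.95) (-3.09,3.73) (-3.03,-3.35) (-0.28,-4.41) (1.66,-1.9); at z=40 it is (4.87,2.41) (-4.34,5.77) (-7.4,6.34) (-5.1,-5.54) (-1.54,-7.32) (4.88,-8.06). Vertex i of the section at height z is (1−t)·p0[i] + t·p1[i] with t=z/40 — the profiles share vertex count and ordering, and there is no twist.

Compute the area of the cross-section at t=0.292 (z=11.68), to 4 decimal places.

Cross-section at t=0.292: each vertex is (1-t)·p0[i] + t·p1[i].
  v1: (1-0.292)·(4.11,2.45) + 0.292·(4.87,2.41) = (4.3319,2.4383)
  v2: (1-0.292)·(-1.81,3.95) + 0.292·(-4.34,5.77) = (-2.5488,4.4814)
  v3: (1-0.292)·(-3.09,3.73) + 0.292·(-7.4,6.34) = (-4.3485,4.4921)
  v4: (1-0.292)·(-3.03,-3.35) + 0.292·(-5.1,-5.54) = (-3.6344,-3.9895)
  v5: (1-0.292)·(-0.28,-4.41) + 0.292·(-1.54,-7.32) = (-0.6479,-5.2597)
  v6: (1-0.292)·(1.66,-1.9) + 0.292·(4.88,-8.06) = (2.6002,-3.6987)
Shoelace sum Σ(x_i·y_{i+1} − x_{i+1}·y_i):
  i=1: 4.3319·4.4814 − -2.5488·2.4383 = +25.6279 (running +25.6279)
  i=2: -2.5488·4.4921 − -4.3485·4.4814 = +8.0383 (running +33.6662)
  i=3: -4.3485·-3.9895 − -3.6344·4.4921 = +33.6747 (running +67.3409)
  i=4: -3.6344·-5.2597 − -0.6479·-3.9895 = +16.5313 (running +83.8722)
  i=5: -0.6479·-3.6987 − 2.6002·-5.2597 = +16.0730 (running +99.9452)
  i=6: 2.6002·2.4383 − 4.3319·-3.6987 = +22.3628 (running +122.3080)
Area = |Σ|/2 = |122.3080|/2 = 61.1540

Area at t=0.292: 61.1540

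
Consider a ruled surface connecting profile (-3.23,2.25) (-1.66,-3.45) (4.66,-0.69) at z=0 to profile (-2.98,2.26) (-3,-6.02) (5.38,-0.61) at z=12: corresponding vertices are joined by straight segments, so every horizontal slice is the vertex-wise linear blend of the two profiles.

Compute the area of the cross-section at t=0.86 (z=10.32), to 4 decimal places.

Area at t=0.86: 32.5483

Cross-section at t=0.86: each vertex is (1-t)·p0[i] + t·p1[i].
  v1: (1-0.86)·(-3.23,2.25) + 0.86·(-2.98,2.26) = (-3.0150,2.2586)
  v2: (1-0.86)·(-1.66,-3.45) + 0.86·(-3,-6.02) = (-2.8124,-5.6602)
  v3: (1-0.86)·(4.66,-0.69) + 0.86·(5.38,-0.61) = (5.2792,-0.6212)
Shoelace sum Σ(x_i·y_{i+1} − x_{i+1}·y_i):
  i=1: -3.0150·-5.6602 − -2.8124·2.2586 = +23.4176 (running +23.4176)
  i=2: -2.8124·-0.6212 − 5.2792·-5.6602 = +31.6284 (running +55.0460)
  i=3: 5.2792·2.2586 − -3.0150·-0.6212 = +10.0507 (running +65.0967)
Area = |Σ|/2 = |65.0967|/2 = 32.5483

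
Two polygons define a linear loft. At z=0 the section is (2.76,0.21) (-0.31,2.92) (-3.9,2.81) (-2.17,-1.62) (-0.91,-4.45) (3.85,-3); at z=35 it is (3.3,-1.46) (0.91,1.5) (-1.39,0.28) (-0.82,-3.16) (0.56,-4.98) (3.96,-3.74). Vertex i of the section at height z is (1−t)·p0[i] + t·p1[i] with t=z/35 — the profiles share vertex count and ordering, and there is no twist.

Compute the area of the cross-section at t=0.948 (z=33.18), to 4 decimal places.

Area at t=0.948: 22.2377

Cross-section at t=0.948: each vertex is (1-t)·p0[i] + t·p1[i].
  v1: (1-0.948)·(2.76,0.21) + 0.948·(3.3,-1.46) = (3.2719,-1.3732)
  v2: (1-0.948)·(-0.31,2.92) + 0.948·(0.91,1.5) = (0.8466,1.5738)
  v3: (1-0.948)·(-3.9,2.81) + 0.948·(-1.39,0.28) = (-1.5205,0.4116)
  v4: (1-0.948)·(-2.17,-1.62) + 0.948·(-0.82,-3.16) = (-0.8902,-3.0799)
  v5: (1-0.948)·(-0.91,-4.45) + 0.948·(0.56,-4.98) = (0.4836,-4.9524)
  v6: (1-0.948)·(3.85,-3) + 0.948·(3.96,-3.74) = (3.9543,-3.7015)
Shoelace sum Σ(x_i·y_{i+1} − x_{i+1}·y_i):
  i=1: 3.2719·1.5738 − 0.8466·-1.3732 = +6.3119 (running +6.3119)
  i=2: 0.8466·0.4116 − -1.5205·1.5738 = +2.7415 (running +9.0534)
  i=3: -1.5205·-3.0799 − -0.8902·0.4116 = +5.0495 (running +14.1029)
  i=4: -0.8902·-4.9524 − 0.4836·-3.0799 = +5.8980 (running +20.0008)
  i=5: 0.4836·-3.7015 − 3.9543·-4.9524 = +17.7934 (running +37.7943)
  i=6: 3.9543·-1.3732 − 3.2719·-3.7015 = +6.6812 (running +44.4755)
Area = |Σ|/2 = |44.4755|/2 = 22.2377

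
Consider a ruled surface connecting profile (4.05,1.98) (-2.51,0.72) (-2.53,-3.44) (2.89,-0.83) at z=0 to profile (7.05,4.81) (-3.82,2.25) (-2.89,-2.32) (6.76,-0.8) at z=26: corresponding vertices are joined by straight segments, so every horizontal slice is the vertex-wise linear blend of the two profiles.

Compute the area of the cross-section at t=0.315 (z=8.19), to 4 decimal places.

Area at t=0.315: 28.6741

Cross-section at t=0.315: each vertex is (1-t)·p0[i] + t·p1[i].
  v1: (1-0.315)·(4.05,1.98) + 0.315·(7.05,4.81) = (4.9950,2.8715)
  v2: (1-0.315)·(-2.51,0.72) + 0.315·(-3.82,2.25) = (-2.9226,1.2020)
  v3: (1-0.315)·(-2.53,-3.44) + 0.315·(-2.89,-2.32) = (-2.6434,-3.0872)
  v4: (1-0.315)·(2.89,-0.83) + 0.315·(6.76,-0.8) = (4.1090,-0.8206)
Shoelace sum Σ(x_i·y_{i+1} − x_{i+1}·y_i):
  i=1: 4.9950·1.2020 − -2.9226·2.8715 = +14.3960 (running +14.3960)
  i=2: -2.9226·-3.0872 − -2.6434·1.2020 = +12.2000 (running +26.5960)
  i=3: -2.6434·-0.8206 − 4.1090·-3.0872 = +14.8545 (running +41.4505)
  i=4: 4.1090·2.8715 − 4.9950·-0.8206 = +15.8976 (running +57.3481)
Area = |Σ|/2 = |57.3481|/2 = 28.6741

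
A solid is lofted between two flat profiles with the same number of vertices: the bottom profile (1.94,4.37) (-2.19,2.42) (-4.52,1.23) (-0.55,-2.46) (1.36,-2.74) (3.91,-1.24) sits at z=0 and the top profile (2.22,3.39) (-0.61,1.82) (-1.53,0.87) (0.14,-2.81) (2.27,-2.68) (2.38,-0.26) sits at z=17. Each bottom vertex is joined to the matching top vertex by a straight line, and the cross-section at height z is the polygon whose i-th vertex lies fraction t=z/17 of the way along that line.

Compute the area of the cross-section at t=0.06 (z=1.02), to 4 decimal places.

Area at t=0.06: 32.6743

Cross-section at t=0.06: each vertex is (1-t)·p0[i] + t·p1[i].
  v1: (1-0.06)·(1.94,4.37) + 0.06·(2.22,3.39) = (1.9568,4.3112)
  v2: (1-0.06)·(-2.19,2.42) + 0.06·(-0.61,1.82) = (-2.0952,2.3840)
  v3: (1-0.06)·(-4.52,1.23) + 0.06·(-1.53,0.87) = (-4.3406,1.2084)
  v4: (1-0.06)·(-0.55,-2.46) + 0.06·(0.14,-2.81) = (-0.5086,-2.4810)
  v5: (1-0.06)·(1.36,-2.74) + 0.06·(2.27,-2.68) = (1.4146,-2.7364)
  v6: (1-0.06)·(3.91,-1.24) + 0.06·(2.38,-0.26) = (3.8182,-1.1812)
Shoelace sum Σ(x_i·y_{i+1} − x_{i+1}·y_i):
  i=1: 1.9568·2.3840 − -2.0952·4.3112 = +13.6978 (running +13.6978)
  i=2: -2.0952·1.2084 − -4.3406·2.3840 = +7.8162 (running +21.5140)
  i=3: -4.3406·-2.4810 − -0.5086·1.2084 = +11.3836 (running +32.8976)
  i=4: -0.5086·-2.7364 − 1.4146·-2.4810 = +4.9014 (running +37.7990)
  i=5: 1.4146·-1.1812 − 3.8182·-2.7364 = +8.7772 (running +46.5762)
  i=6: 3.8182·4.3112 − 1.9568·-1.1812 = +18.7724 (running +65.3486)
Area = |Σ|/2 = |65.3486|/2 = 32.6743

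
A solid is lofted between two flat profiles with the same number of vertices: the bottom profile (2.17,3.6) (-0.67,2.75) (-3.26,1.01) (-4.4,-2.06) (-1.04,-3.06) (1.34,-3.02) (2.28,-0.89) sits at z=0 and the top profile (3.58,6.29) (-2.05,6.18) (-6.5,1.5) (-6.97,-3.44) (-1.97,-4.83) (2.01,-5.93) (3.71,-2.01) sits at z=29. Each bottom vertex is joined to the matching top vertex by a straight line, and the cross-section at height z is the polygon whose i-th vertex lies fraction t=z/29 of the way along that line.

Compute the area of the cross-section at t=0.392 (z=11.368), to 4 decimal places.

Area at t=0.392: 53.5974

Cross-section at t=0.392: each vertex is (1-t)·p0[i] + t·p1[i].
  v1: (1-0.392)·(2.17,3.6) + 0.392·(3.58,6.29) = (2.7227,4.6545)
  v2: (1-0.392)·(-0.67,2.75) + 0.392·(-2.05,6.18) = (-1.2110,4.0946)
  v3: (1-0.392)·(-3.26,1.01) + 0.392·(-6.5,1.5) = (-4.5301,1.2021)
  v4: (1-0.392)·(-4.4,-2.06) + 0.392·(-6.97,-3.44) = (-5.4074,-2.6010)
  v5: (1-0.392)·(-1.04,-3.06) + 0.392·(-1.97,-4.83) = (-1.4046,-3.7538)
  v6: (1-0.392)·(1.34,-3.02) + 0.392·(2.01,-5.93) = (1.6026,-4.1607)
  v7: (1-0.392)·(2.28,-0.89) + 0.392·(3.71,-2.01) = (2.8406,-1.3290)
Shoelace sum Σ(x_i·y_{i+1} − x_{i+1}·y_i):
  i=1: 2.7227·4.0946 − -1.2110·4.6545 = +16.7847 (running +16.7847)
  i=2: -1.2110·1.2021 − -4.5301·4.0946 = +17.0930 (running +33.8777)
  i=3: -4.5301·-2.6010 − -5.4074·1.2021 = +18.2827 (running +52.1605)
  i=4: -5.4074·-3.7538 − -1.4046·-2.6010 = +16.6455 (running +68.8059)
  i=5: -1.4046·-4.1607 − 1.6026·-3.7538 = +11.8600 (running +80.6660)
  i=6: 1.6026·-1.3290 − 2.8406·-4.1607 = +9.6888 (running +90.3548)
  i=7: 2.8406·4.6545 − 2.7227·-1.3290 = +16.8399 (running +107.1947)
Area = |Σ|/2 = |107.1947|/2 = 53.5974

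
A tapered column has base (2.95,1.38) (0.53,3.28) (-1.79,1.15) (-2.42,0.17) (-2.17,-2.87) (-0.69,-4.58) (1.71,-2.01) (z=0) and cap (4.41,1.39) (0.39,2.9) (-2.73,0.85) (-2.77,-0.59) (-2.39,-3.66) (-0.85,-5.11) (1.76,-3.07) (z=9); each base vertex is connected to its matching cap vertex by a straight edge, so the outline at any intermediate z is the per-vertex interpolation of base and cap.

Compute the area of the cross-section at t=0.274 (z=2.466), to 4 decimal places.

Area at t=0.274: 27.8143

Cross-section at t=0.274: each vertex is (1-t)·p0[i] + t·p1[i].
  v1: (1-0.274)·(2.95,1.38) + 0.274·(4.41,1.39) = (3.3500,1.3827)
  v2: (1-0.274)·(0.53,3.28) + 0.274·(0.39,2.9) = (0.4916,3.1759)
  v3: (1-0.274)·(-1.79,1.15) + 0.274·(-2.73,0.85) = (-2.0476,1.0678)
  v4: (1-0.274)·(-2.42,0.17) + 0.274·(-2.77,-0.59) = (-2.5159,-0.0382)
  v5: (1-0.274)·(-2.17,-2.87) + 0.274·(-2.39,-3.66) = (-2.2303,-3.0865)
  v6: (1-0.274)·(-0.69,-4.58) + 0.274·(-0.85,-5.11) = (-0.7338,-4.7252)
  v7: (1-0.274)·(1.71,-2.01) + 0.274·(1.76,-3.07) = (1.7237,-2.3004)
Shoelace sum Σ(x_i·y_{i+1} − x_{i+1}·y_i):
  i=1: 3.3500·3.1759 − 0.4916·1.3827 = +9.9595 (running +9.9595)
  i=2: 0.4916·1.0678 − -2.0476·3.1759 = +7.0278 (running +16.9873)
  i=3: -2.0476·-0.0382 − -2.5159·1.0678 = +2.7648 (running +19.7521)
  i=4: -2.5159·-3.0865 − -2.2303·-0.0382 = +7.6799 (running +27.4320)
  i=5: -2.2303·-4.7252 − -0.7338·-3.0865 = +8.2736 (running +35.7056)
  i=6: -0.7338·-2.3004 − 1.7237·-4.7252 = +9.8330 (running +45.5386)
  i=7: 1.7237·1.3827 − 3.3500·-2.3004 = +10.0900 (running +55.6286)
Area = |Σ|/2 = |55.6286|/2 = 27.8143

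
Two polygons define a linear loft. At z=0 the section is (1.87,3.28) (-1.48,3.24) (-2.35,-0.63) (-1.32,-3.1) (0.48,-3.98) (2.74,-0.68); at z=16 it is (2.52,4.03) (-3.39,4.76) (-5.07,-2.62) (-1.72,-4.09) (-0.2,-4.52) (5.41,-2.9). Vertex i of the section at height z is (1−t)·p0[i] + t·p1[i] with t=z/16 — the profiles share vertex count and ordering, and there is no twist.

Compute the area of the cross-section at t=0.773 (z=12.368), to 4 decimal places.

Area at t=0.773: 57.0399

Cross-section at t=0.773: each vertex is (1-t)·p0[i] + t·p1[i].
  v1: (1-0.773)·(1.87,3.28) + 0.773·(2.52,4.03) = (2.3725,3.8598)
  v2: (1-0.773)·(-1.48,3.24) + 0.773·(-3.39,4.76) = (-2.9564,4.4150)
  v3: (1-0.773)·(-2.35,-0.63) + 0.773·(-5.07,-2.62) = (-4.4526,-2.1683)
  v4: (1-0.773)·(-1.32,-3.1) + 0.773·(-1.72,-4.09) = (-1.6292,-3.8653)
  v5: (1-0.773)·(0.48,-3.98) + 0.773·(-0.2,-4.52) = (-0.0456,-4.3974)
  v6: (1-0.773)·(2.74,-0.68) + 0.773·(5.41,-2.9) = (4.8039,-2.3961)
Shoelace sum Σ(x_i·y_{i+1} − x_{i+1}·y_i):
  i=1: 2.3725·4.4150 − -2.9564·3.8598 = +21.8854 (running +21.8854)
  i=2: -2.9564·-2.1683 − -4.4526·4.4150 = +26.0682 (running +47.9536)
  i=3: -4.4526·-3.8653 − -1.6292·-2.1683 = +13.6778 (running +61.6314)
  i=4: -1.6292·-4.3974 − -0.0456·-3.8653 = +6.9879 (running +68.6192)
  i=5: -0.0456·-2.3961 − 4.8039·-4.3974 = +21.2342 (running +89.8534)
  i=6: 4.8039·3.8598 − 2.3725·-2.3961 = +24.2264 (running +114.0798)
Area = |Σ|/2 = |114.0798|/2 = 57.0399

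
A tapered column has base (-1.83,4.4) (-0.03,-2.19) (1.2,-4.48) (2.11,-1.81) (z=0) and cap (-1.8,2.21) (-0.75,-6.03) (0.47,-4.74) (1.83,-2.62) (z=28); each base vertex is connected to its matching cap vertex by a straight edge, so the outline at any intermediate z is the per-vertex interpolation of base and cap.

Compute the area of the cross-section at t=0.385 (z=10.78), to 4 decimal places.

Area at t=0.385: 11.5125

Cross-section at t=0.385: each vertex is (1-t)·p0[i] + t·p1[i].
  v1: (1-0.385)·(-1.83,4.4) + 0.385·(-1.8,2.21) = (-1.8185,3.5568)
  v2: (1-0.385)·(-0.03,-2.19) + 0.385·(-0.75,-6.03) = (-0.3072,-3.6684)
  v3: (1-0.385)·(1.2,-4.48) + 0.385·(0.47,-4.74) = (0.9189,-4.5801)
  v4: (1-0.385)·(2.11,-1.81) + 0.385·(1.83,-2.62) = (2.0022,-2.1219)
Shoelace sum Σ(x_i·y_{i+1} − x_{i+1}·y_i):
  i=1: -1.8185·-3.6684 − -0.3072·3.5568 = +7.7635 (running +7.7635)
  i=2: -0.3072·-4.5801 − 0.9189·-3.6684 = +4.7781 (running +12.5415)
  i=3: 0.9189·-2.1219 − 2.0022·-4.5801 = +7.2204 (running +19.7620)
  i=4: 2.0022·3.5568 − -1.8185·-2.1219 = +3.2630 (running +23.0250)
Area = |Σ|/2 = |23.0250|/2 = 11.5125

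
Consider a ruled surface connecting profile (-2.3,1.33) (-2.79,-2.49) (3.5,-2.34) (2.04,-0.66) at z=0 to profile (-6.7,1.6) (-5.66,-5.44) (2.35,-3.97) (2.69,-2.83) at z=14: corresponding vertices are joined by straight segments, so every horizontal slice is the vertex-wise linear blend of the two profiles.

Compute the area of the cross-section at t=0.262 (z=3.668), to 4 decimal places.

Area at t=0.262: 18.7529

Cross-section at t=0.262: each vertex is (1-t)·p0[i] + t·p1[i].
  v1: (1-0.262)·(-2.3,1.33) + 0.262·(-6.7,1.6) = (-3.4528,1.4007)
  v2: (1-0.262)·(-2.79,-2.49) + 0.262·(-5.66,-5.44) = (-3.5419,-3.2629)
  v3: (1-0.262)·(3.5,-2.34) + 0.262·(2.35,-3.97) = (3.1987,-2.7671)
  v4: (1-0.262)·(2.04,-0.66) + 0.262·(2.69,-2.83) = (2.2103,-1.2285)
Shoelace sum Σ(x_i·y_{i+1} − x_{i+1}·y_i):
  i=1: -3.4528·-3.2629 − -3.5419·1.4007 = +16.2275 (running +16.2275)
  i=2: -3.5419·-2.7671 − 3.1987·-3.2629 = +20.2378 (running +36.4653)
  i=3: 3.1987·-1.2285 − 2.2103·-2.7671 = +2.1863 (running +38.6516)
  i=4: 2.2103·1.4007 − -3.4528·-1.2285 = -1.1458 (running +37.5057)
Area = |Σ|/2 = |37.5057|/2 = 18.7529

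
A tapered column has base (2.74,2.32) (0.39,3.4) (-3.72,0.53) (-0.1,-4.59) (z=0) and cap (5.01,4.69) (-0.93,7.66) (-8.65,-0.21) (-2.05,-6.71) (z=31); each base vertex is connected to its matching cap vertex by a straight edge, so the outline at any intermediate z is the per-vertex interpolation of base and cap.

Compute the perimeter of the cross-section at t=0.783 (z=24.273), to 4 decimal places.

Perimeter at t=0.783: 36.1616

Cross-section at t=0.783: each vertex is (1-t)·p0[i] + t·p1[i].
  v1: (1-0.783)·(2.74,2.32) + 0.783·(5.01,4.69) = (4.5174,4.1757)
  v2: (1-0.783)·(0.39,3.4) + 0.783·(-0.93,7.66) = (-0.6436,6.7356)
  v3: (1-0.783)·(-3.72,0.53) + 0.783·(-8.65,-0.21) = (-7.5802,-0.0494)
  v4: (1-0.783)·(-0.1,-4.59) + 0.783·(-2.05,-6.71) = (-1.6268,-6.2500)
Perimeter = Σ |v_{i+1} − v_i|:
  edge 1→2: √(-5.1610² + 2.5599²) = 5.7610 (running 5.7610)
  edge 2→3: √(-6.9366² + -6.7850²) = 9.7033 (running 15.4642)
  edge 3→4: √(5.9533² + -6.2005²) = 8.5959 (running 24.0601)
  edge 4→1: √(6.1443² + 10.4257²) = 12.1015 (running 36.1616)
Perimeter = 36.1616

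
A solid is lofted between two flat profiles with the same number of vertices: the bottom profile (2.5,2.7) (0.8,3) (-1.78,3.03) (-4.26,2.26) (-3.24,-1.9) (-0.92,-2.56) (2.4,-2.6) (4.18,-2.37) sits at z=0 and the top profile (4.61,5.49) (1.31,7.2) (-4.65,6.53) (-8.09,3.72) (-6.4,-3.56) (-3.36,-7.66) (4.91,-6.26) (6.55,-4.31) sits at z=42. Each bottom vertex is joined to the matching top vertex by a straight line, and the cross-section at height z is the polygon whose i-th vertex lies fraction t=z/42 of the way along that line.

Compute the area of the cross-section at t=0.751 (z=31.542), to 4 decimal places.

Area at t=0.751: 123.9233

Cross-section at t=0.751: each vertex is (1-t)·p0[i] + t·p1[i].
  v1: (1-0.751)·(2.5,2.7) + 0.751·(4.61,5.49) = (4.0846,4.7953)
  v2: (1-0.751)·(0.8,3) + 0.751·(1.31,7.2) = (1.1830,6.1542)
  v3: (1-0.751)·(-1.78,3.03) + 0.751·(-4.65,6.53) = (-3.9354,5.6585)
  v4: (1-0.751)·(-4.26,2.26) + 0.751·(-8.09,3.72) = (-7.1363,3.3565)
  v5: (1-0.751)·(-3.24,-1.9) + 0.751·(-6.4,-3.56) = (-5.6132,-3.1467)
  v6: (1-0.751)·(-0.92,-2.56) + 0.751·(-3.36,-7.66) = (-2.7524,-6.3901)
  v7: (1-0.751)·(2.4,-2.6) + 0.751·(4.91,-6.26) = (4.2850,-5.3487)
  v8: (1-0.751)·(4.18,-2.37) + 0.751·(6.55,-4.31) = (5.9599,-3.8269)
Shoelace sum Σ(x_i·y_{i+1} − x_{i+1}·y_i):
  i=1: 4.0846·6.1542 − 1.1830·4.7953 = +19.4646 (running +19.4646)
  i=2: 1.1830·5.6585 − -3.9354·6.1542 = +30.9131 (running +50.3777)
  i=3: -3.9354·3.3565 − -7.1363·5.6585 = +27.1720 (running +77.5498)
  i=4: -7.1363·-3.1467 − -5.6132·3.3565 = +41.2960 (running +118.8457)
  i=5: -5.6132·-6.3901 − -2.7524·-3.1467 = +27.2077 (running +146.0534)
  i=6: -2.7524·-5.3487 − 4.2850·-6.3901 = +42.1035 (running +188.1569)
  i=7: 4.2850·-3.8269 − 5.9599·-5.3487 = +15.4788 (running +203.6357)
  i=8: 5.9599·4.7953 − 4.0846·-3.8269 = +44.2109 (running +247.8466)
Area = |Σ|/2 = |247.8466|/2 = 123.9233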